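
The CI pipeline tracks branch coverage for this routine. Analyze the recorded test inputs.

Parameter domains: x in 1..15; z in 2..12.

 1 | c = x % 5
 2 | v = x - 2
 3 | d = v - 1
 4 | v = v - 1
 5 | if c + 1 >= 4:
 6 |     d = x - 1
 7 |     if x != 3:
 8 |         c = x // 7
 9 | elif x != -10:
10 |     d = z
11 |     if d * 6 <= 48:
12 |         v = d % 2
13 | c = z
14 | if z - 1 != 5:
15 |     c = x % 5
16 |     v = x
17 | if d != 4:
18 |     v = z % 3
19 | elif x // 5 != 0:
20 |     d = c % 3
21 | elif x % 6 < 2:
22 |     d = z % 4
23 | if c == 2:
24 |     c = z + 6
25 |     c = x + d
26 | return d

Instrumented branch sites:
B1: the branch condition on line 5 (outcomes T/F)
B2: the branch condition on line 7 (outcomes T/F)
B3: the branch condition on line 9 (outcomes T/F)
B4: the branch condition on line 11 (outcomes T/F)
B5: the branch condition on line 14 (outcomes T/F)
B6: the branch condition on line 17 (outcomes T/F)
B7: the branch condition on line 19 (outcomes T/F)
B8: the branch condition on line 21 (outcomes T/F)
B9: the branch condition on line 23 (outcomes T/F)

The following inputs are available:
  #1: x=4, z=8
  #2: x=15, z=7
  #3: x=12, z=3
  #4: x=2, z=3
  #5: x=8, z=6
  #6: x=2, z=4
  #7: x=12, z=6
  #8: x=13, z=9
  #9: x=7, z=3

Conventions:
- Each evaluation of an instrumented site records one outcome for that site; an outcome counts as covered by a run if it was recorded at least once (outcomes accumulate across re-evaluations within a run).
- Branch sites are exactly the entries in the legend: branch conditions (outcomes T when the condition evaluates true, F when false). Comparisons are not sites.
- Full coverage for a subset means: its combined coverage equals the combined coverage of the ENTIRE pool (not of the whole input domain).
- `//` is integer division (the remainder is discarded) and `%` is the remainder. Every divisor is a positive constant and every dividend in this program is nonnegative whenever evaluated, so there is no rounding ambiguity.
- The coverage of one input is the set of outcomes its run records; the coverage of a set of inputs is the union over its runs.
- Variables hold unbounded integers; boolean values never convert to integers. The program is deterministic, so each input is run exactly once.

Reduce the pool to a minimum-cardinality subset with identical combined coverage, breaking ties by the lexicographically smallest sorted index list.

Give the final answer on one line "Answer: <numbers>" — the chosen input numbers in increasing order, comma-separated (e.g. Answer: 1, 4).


input #1, x=4, z=8: events B1->T, B2->T, B5->T, B6->T, B9->F; outcomes B1=T, B2=T, B5=T, B6=T, B9=F
input #2, x=15, z=7: events B1->F, B3->T, B4->T, B5->T, B6->T, B9->F; outcomes B1=F, B3=T, B4=T, B5=T, B6=T, B9=F
input #3, x=12, z=3: events B1->F, B3->T, B4->T, B5->T, B6->T, B9->T; outcomes B1=F, B3=T, B4=T, B5=T, B6=T, B9=T
input #4, x=2, z=3: events B1->F, B3->T, B4->T, B5->T, B6->T, B9->T; outcomes B1=F, B3=T, B4=T, B5=T, B6=T, B9=T
input #5, x=8, z=6: events B1->T, B2->T, B5->F, B6->T, B9->F; outcomes B1=T, B2=T, B5=F, B6=T, B9=F
input #6, x=2, z=4: events B1->F, B3->T, B4->T, B5->T, B6->F, B7->F, B8->F, B9->T; outcomes B1=F, B3=T, B4=T, B5=T, B6=F, B7=F, B8=F, B9=T
input #7, x=12, z=6: events B1->F, B3->T, B4->T, B5->F, B6->T, B9->F; outcomes B1=F, B3=T, B4=T, B5=F, B6=T, B9=F
input #8, x=13, z=9: events B1->T, B2->T, B5->T, B6->T, B9->F; outcomes B1=T, B2=T, B5=T, B6=T, B9=F
input #9, x=7, z=3: events B1->F, B3->T, B4->T, B5->T, B6->T, B9->T; outcomes B1=F, B3=T, B4=T, B5=T, B6=T, B9=T
the full pool covers 13 outcomes: B1=T, B1=F, B2=T, B3=T, B4=T, B5=T, B5=F, B6=T, B6=F, B7=F, B8=F, B9=T, B9=F
every size-1 subset falls short of the 13 outcomes (best: 8/13)
the canonical winner is {5, 6}: size 2, full 13-outcome coverage, earliest index list among size-2 covers
Answer: 5, 6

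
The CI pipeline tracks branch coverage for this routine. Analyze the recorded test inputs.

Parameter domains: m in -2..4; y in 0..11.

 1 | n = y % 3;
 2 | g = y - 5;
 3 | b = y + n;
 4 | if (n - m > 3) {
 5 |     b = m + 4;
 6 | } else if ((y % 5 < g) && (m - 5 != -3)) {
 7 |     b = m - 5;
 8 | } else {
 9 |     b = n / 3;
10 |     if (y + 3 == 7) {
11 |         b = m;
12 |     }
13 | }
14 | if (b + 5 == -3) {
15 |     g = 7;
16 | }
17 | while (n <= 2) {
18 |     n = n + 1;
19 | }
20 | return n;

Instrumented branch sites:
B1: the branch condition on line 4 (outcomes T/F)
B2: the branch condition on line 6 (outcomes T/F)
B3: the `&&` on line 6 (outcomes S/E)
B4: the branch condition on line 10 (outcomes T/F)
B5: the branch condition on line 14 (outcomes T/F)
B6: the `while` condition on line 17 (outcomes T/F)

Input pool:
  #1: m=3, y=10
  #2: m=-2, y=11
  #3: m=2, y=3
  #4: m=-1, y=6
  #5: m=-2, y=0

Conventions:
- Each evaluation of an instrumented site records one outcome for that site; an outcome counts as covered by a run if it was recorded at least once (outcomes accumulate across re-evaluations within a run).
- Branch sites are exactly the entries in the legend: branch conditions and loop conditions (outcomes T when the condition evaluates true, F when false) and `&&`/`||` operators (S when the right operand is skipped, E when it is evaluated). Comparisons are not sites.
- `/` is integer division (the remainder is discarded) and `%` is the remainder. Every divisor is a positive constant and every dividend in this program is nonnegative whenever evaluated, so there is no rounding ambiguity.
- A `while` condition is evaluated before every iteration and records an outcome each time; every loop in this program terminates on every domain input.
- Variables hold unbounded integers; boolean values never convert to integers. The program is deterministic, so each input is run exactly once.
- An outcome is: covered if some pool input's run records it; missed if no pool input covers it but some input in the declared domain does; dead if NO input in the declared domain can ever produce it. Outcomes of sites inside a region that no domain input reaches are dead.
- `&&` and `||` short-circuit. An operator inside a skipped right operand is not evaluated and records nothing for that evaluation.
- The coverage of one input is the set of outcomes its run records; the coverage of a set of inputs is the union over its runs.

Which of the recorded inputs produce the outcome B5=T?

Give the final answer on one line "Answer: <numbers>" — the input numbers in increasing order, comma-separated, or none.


input #1 (m=3, y=10): misses B5=T
input #2 (m=-2, y=11): misses B5=T
input #3 (m=2, y=3): misses B5=T
input #4 (m=-1, y=6): misses B5=T
input #5 (m=-2, y=0): misses B5=T
Answer: none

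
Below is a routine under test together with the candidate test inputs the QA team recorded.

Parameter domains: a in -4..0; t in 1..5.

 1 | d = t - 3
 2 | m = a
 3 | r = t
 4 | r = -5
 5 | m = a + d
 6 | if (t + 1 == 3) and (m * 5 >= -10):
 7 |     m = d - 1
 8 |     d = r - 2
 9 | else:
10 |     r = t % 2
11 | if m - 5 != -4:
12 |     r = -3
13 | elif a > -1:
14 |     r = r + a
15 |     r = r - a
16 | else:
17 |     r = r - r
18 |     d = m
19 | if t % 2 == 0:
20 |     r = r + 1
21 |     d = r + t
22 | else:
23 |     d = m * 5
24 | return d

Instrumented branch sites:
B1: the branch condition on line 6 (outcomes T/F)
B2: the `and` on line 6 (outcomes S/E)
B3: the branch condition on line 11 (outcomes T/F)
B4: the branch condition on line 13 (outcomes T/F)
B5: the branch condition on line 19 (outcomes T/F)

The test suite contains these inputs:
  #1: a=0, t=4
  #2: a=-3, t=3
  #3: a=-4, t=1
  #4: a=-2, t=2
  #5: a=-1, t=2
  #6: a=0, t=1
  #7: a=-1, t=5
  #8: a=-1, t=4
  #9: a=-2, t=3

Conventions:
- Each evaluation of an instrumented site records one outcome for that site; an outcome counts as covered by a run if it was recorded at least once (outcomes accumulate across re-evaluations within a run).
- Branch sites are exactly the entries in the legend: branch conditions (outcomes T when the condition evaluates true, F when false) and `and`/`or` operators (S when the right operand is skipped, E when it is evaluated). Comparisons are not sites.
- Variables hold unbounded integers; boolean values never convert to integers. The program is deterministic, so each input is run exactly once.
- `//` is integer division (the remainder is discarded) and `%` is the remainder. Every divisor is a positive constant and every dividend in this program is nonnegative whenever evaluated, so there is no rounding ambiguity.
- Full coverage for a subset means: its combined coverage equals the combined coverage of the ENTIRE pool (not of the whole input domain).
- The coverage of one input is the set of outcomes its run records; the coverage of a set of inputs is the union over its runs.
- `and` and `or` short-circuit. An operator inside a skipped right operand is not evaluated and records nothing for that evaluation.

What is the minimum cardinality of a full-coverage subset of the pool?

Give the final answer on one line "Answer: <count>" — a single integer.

input #1, a=0, t=4: events B2->S, B1->F, B3->F, B4->T, B5->T; outcomes B1=F, B2=S, B3=F, B4=T, B5=T
input #2, a=-3, t=3: events B2->S, B1->F, B3->T, B5->F; outcomes B1=F, B2=S, B3=T, B5=F
input #3, a=-4, t=1: events B2->S, B1->F, B3->T, B5->F; outcomes B1=F, B2=S, B3=T, B5=F
input #4, a=-2, t=2: events B2->E, B1->F, B3->T, B5->T; outcomes B1=F, B2=E, B3=T, B5=T
input #5, a=-1, t=2: events B2->E, B1->T, B3->T, B5->T; outcomes B1=T, B2=E, B3=T, B5=T
input #6, a=0, t=1: events B2->S, B1->F, B3->T, B5->F; outcomes B1=F, B2=S, B3=T, B5=F
input #7, a=-1, t=5: events B2->S, B1->F, B3->F, B4->F, B5->F; outcomes B1=F, B2=S, B3=F, B4=F, B5=F
input #8, a=-1, t=4: events B2->S, B1->F, B3->T, B5->T; outcomes B1=F, B2=S, B3=T, B5=T
input #9, a=-2, t=3: events B2->S, B1->F, B3->T, B5->F; outcomes B1=F, B2=S, B3=T, B5=F
the full pool covers 10 outcomes: B1=T, B1=F, B2=S, B2=E, B3=T, B3=F, B4=T, B4=F, B5=T, B5=F
no size-1 subset reaches all 10 outcomes (best union: 5/10)
no size-2 subset reaches all 10 outcomes (best union: 9/10)
at size 3, {1, 5, 7} reaches all 10 outcomes; every lexicographically earlier size-3 subset fails

Answer: 3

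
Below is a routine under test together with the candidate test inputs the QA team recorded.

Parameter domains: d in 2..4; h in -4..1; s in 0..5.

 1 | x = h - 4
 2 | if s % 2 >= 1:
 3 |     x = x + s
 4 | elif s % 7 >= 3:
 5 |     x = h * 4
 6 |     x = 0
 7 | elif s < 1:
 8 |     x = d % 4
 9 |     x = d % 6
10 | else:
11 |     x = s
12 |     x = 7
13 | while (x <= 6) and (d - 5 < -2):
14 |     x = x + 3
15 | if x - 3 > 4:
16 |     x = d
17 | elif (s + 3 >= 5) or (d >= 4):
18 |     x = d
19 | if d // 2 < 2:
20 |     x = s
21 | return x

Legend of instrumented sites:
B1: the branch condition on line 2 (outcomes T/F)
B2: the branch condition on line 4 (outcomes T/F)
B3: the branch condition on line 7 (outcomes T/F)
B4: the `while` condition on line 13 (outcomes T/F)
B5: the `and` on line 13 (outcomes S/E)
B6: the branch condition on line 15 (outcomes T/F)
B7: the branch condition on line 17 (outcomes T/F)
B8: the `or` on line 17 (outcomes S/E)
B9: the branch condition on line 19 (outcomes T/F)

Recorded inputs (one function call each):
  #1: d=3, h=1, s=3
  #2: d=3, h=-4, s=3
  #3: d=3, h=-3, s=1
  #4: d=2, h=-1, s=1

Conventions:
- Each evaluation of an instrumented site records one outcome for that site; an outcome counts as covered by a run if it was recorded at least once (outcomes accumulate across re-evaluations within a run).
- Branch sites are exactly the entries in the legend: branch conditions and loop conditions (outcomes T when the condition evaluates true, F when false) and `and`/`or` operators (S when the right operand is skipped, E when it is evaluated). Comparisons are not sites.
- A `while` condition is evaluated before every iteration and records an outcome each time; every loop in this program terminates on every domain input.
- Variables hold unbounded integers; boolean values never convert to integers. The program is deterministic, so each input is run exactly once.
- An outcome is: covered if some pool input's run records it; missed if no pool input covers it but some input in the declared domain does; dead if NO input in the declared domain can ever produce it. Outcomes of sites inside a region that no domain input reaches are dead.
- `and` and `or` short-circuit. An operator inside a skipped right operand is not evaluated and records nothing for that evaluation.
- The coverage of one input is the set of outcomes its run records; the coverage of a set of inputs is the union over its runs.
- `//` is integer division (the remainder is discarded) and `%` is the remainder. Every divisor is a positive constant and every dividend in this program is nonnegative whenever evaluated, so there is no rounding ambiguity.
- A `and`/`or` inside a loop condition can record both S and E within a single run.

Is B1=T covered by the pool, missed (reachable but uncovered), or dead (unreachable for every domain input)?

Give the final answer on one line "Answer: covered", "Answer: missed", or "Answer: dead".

B1=T is recorded by pool input(s) 1, 2, 3, 4 -> covered

Answer: covered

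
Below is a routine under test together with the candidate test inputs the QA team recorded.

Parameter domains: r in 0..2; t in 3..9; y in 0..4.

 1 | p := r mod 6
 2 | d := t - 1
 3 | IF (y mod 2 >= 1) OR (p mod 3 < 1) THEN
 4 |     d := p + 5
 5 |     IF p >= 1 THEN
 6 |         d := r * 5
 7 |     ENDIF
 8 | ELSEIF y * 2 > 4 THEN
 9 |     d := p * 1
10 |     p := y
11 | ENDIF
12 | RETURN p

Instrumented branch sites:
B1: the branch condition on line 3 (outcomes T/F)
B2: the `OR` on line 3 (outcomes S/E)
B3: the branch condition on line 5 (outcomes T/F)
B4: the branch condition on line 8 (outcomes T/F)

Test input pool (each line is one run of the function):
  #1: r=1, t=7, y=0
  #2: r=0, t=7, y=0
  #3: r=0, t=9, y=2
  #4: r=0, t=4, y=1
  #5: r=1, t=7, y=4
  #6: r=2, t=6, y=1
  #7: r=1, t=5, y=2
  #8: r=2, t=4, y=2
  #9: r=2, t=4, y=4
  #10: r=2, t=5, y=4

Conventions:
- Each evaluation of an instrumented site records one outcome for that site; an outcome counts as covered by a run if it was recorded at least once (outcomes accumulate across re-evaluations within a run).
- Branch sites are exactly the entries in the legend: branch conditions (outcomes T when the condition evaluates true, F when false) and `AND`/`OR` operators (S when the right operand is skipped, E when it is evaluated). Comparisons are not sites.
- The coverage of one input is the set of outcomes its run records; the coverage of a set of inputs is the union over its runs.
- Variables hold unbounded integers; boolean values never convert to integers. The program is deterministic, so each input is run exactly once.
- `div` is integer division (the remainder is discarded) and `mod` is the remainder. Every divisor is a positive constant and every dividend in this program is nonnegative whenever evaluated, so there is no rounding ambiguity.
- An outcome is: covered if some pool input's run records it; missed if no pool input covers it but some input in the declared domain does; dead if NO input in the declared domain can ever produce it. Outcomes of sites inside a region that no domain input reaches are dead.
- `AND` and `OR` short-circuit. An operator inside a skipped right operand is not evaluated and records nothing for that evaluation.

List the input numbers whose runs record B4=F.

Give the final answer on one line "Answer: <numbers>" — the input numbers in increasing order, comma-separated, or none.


input #1 (r=1, t=7, y=0): records B4=F
input #2 (r=0, t=7, y=0): does not record B4=F
input #3 (r=0, t=9, y=2): does not record B4=F
input #4 (r=0, t=4, y=1): does not record B4=F
input #5 (r=1, t=7, y=4): does not record B4=F
input #6 (r=2, t=6, y=1): does not record B4=F
input #7 (r=1, t=5, y=2): records B4=F
input #8 (r=2, t=4, y=2): records B4=F
input #9 (r=2, t=4, y=4): does not record B4=F
input #10 (r=2, t=5, y=4): does not record B4=F
Answer: 1, 7, 8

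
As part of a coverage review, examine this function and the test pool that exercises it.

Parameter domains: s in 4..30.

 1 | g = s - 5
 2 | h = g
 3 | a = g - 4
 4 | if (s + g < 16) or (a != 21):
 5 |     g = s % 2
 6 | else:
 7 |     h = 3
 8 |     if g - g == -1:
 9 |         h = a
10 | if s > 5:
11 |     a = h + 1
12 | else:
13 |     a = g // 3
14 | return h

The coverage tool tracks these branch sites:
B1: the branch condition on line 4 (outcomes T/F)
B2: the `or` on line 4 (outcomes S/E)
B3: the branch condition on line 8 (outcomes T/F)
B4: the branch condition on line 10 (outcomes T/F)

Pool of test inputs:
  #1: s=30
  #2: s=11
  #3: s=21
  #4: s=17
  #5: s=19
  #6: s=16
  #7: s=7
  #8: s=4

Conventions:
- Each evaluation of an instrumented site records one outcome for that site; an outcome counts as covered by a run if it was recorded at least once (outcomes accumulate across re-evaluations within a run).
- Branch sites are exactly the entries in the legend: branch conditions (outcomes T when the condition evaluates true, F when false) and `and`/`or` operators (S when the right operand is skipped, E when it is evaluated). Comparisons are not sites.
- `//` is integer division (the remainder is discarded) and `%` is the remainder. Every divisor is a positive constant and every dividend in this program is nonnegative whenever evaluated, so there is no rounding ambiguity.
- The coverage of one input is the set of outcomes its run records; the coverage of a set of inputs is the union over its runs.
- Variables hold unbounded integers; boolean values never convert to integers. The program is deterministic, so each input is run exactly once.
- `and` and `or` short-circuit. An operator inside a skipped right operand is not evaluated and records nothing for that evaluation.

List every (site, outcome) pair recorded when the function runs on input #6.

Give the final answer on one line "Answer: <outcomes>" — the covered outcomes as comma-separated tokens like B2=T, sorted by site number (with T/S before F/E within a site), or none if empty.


Tracing the run of input #6 (s=16):
  B2->E, B1->T, B4->T
deduplicating events, the covered set is: B1=T, B2=E, B4=T
Answer: B1=T, B2=E, B4=T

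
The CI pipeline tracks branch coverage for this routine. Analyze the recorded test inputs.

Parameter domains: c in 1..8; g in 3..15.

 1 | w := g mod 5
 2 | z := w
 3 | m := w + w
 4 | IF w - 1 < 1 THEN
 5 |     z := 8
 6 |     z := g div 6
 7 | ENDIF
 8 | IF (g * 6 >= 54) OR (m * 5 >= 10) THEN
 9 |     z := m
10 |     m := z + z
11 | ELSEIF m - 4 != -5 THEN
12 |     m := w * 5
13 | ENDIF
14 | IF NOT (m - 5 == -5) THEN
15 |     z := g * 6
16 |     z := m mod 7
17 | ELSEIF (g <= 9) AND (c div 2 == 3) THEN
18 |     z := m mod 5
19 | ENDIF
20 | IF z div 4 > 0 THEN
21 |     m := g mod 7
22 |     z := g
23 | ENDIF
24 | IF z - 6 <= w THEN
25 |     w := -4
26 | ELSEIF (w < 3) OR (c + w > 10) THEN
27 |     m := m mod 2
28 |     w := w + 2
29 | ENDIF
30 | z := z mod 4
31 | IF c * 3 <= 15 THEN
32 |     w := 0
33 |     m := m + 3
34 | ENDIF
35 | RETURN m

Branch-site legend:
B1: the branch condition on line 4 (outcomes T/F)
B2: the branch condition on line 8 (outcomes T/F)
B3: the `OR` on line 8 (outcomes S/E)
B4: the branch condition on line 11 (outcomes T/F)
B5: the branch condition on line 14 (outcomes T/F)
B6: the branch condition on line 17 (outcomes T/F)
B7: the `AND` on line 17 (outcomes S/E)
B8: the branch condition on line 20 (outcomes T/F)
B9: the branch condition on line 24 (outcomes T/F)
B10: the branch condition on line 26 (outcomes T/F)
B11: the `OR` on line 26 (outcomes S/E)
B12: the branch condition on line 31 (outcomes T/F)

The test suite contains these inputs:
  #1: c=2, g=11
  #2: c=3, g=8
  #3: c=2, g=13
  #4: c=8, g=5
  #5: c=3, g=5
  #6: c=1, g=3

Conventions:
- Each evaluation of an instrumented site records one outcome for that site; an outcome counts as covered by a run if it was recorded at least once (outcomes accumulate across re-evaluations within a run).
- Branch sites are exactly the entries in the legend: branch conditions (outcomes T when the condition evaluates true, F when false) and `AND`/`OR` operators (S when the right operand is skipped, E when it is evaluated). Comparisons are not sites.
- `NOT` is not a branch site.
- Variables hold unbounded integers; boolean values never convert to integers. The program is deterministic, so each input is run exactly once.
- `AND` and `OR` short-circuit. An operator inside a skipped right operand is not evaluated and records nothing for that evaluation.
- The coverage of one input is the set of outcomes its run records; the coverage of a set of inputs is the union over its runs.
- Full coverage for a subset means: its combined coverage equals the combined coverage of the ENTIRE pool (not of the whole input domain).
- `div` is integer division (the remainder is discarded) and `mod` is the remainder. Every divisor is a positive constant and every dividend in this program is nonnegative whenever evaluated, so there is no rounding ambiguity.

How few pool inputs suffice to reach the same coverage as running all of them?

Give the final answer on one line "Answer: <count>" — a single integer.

run #1 (c=2, g=11) records B1=T, B2=T, B3=S, B5=T, B8=T, B9=F, B10=T, B11=S, B12=T
run #2 (c=3, g=8) records B1=F, B2=T, B3=E, B5=T, B8=T, B9=T, B12=T
run #3 (c=2, g=13) records B1=F, B2=T, B3=S, B5=T, B8=T, B9=F, B10=F, B11=E, B12=T
run #4 (c=8, g=5) records B1=T, B2=F, B3=E, B4=T, B5=F, B6=F, B7=E, B8=F, B9=T, B12=F
run #5 (c=3, g=5) records B1=T, B2=F, B3=E, B4=T, B5=F, B6=F, B7=E, B8=F, B9=T, B12=T
run #6 (c=1, g=3) records B1=F, B2=T, B3=E, B5=T, B8=T, B9=T, B12=T
together the pool reaches 21 outcomes: B1=T, B1=F, B2=T, B2=F, B3=S, B3=E, B4=T, B5=T, B5=F, B6=F, B7=E, B8=T, B8=F, B9=T, B9=F, B10=T, B10=F, B11=S, B11=E, B12=T, B12=F
size 1 is not enough: best union over all size-1 subsets is 10/21
size 2 is not enough: best union over all size-2 subsets is 19/21
the canonical winner is {1, 3, 4}: size 3, full 21-outcome coverage, earliest index list among size-3 covers

Answer: 3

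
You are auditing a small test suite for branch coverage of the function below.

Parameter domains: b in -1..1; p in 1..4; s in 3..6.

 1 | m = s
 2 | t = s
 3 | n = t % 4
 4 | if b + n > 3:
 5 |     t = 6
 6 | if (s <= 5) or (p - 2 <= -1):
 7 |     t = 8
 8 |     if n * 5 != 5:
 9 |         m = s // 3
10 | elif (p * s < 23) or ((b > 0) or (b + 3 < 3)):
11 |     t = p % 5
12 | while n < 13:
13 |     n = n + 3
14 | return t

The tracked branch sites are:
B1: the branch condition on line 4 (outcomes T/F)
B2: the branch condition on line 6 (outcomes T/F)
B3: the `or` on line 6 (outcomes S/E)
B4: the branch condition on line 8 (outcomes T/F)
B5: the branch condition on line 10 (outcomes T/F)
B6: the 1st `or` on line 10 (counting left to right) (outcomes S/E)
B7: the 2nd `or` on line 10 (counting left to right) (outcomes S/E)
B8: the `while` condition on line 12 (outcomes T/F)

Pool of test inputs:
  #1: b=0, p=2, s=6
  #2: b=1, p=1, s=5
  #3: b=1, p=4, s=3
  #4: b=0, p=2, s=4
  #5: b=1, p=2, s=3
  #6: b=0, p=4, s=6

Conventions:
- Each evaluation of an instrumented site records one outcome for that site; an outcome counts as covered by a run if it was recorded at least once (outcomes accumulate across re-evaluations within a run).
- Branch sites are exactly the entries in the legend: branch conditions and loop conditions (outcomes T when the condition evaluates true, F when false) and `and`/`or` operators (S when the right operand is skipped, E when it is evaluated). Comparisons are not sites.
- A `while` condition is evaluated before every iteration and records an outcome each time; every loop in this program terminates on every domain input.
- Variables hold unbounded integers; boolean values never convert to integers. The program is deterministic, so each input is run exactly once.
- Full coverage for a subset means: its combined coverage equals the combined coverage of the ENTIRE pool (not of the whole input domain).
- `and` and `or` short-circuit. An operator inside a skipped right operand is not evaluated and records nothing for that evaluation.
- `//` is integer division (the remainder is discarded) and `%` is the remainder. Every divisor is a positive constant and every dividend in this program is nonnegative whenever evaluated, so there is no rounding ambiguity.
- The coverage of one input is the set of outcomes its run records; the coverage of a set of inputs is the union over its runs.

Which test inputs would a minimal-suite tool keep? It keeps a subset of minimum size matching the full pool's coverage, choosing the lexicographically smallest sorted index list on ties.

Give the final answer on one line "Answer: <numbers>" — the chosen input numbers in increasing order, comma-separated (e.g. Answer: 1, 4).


run #1 (b=0, p=2, s=6) records B1=F, B2=F, B3=E, B5=T, B6=S, B8=T, B8=F
run #2 (b=1, p=1, s=5) records B1=F, B2=T, B3=S, B4=F, B8=T, B8=F
run #3 (b=1, p=4, s=3) records B1=T, B2=T, B3=S, B4=T, B8=T, B8=F
run #4 (b=0, p=2, s=4) records B1=F, B2=T, B3=S, B4=T, B8=T, B8=F
run #5 (b=1, p=2, s=3) records B1=T, B2=T, B3=S, B4=T, B8=T, B8=F
run #6 (b=0, p=4, s=6) records B1=F, B2=F, B3=E, B5=F, B6=E, B7=E, B8=T, B8=F
pool-wide coverage (15 outcomes): B1=T, B1=F, B2=T, B2=F, B3=S, B3=E, B4=T, B4=F, B5=T, B5=F, B6=S, B6=E, B7=E, B8=T, B8=F
size 1 is not enough: best union over all size-1 subsets is 8/15
size 2 is not enough: best union over all size-2 subsets is 12/15
size 3 is not enough: best union over all size-3 subsets is 14/15
inputs {1, 2, 3, 6} (size 4) cover everything; no size-4 subset with a lexicographically smaller index list covers all 15
Answer: 1, 2, 3, 6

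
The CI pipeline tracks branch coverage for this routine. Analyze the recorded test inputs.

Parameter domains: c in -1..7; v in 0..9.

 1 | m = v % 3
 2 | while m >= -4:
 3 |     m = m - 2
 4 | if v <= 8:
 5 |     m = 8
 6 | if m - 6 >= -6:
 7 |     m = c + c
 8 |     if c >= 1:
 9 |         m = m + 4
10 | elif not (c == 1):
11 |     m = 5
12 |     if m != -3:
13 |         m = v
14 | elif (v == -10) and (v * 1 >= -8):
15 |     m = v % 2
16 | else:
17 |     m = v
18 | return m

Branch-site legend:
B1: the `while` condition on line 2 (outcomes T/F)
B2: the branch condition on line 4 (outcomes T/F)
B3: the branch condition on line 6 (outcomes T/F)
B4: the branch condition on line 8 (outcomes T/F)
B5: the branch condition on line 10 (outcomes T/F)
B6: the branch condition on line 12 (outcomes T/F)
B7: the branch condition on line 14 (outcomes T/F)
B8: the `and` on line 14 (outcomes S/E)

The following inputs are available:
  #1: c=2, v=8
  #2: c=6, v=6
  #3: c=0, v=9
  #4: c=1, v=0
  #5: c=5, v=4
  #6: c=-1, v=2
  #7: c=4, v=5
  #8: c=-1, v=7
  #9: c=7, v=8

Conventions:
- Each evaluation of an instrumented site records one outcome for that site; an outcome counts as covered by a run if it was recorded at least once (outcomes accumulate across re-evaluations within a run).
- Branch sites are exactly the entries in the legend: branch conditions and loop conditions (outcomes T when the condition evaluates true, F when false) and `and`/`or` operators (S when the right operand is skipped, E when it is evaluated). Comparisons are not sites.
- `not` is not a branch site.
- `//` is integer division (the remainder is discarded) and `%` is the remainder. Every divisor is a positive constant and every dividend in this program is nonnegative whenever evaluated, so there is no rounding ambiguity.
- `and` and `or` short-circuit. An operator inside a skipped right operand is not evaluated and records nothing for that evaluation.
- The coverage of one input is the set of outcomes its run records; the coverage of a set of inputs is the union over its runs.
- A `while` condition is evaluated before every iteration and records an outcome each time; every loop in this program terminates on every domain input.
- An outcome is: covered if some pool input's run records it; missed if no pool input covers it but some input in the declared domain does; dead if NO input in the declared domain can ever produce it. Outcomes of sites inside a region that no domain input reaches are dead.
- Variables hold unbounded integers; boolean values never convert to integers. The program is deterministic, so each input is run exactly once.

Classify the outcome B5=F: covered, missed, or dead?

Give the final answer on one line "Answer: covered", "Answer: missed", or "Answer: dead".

no pool input records B5=F
but domain input (c=1, v=9) does record it -> reachable, so missed

Answer: missed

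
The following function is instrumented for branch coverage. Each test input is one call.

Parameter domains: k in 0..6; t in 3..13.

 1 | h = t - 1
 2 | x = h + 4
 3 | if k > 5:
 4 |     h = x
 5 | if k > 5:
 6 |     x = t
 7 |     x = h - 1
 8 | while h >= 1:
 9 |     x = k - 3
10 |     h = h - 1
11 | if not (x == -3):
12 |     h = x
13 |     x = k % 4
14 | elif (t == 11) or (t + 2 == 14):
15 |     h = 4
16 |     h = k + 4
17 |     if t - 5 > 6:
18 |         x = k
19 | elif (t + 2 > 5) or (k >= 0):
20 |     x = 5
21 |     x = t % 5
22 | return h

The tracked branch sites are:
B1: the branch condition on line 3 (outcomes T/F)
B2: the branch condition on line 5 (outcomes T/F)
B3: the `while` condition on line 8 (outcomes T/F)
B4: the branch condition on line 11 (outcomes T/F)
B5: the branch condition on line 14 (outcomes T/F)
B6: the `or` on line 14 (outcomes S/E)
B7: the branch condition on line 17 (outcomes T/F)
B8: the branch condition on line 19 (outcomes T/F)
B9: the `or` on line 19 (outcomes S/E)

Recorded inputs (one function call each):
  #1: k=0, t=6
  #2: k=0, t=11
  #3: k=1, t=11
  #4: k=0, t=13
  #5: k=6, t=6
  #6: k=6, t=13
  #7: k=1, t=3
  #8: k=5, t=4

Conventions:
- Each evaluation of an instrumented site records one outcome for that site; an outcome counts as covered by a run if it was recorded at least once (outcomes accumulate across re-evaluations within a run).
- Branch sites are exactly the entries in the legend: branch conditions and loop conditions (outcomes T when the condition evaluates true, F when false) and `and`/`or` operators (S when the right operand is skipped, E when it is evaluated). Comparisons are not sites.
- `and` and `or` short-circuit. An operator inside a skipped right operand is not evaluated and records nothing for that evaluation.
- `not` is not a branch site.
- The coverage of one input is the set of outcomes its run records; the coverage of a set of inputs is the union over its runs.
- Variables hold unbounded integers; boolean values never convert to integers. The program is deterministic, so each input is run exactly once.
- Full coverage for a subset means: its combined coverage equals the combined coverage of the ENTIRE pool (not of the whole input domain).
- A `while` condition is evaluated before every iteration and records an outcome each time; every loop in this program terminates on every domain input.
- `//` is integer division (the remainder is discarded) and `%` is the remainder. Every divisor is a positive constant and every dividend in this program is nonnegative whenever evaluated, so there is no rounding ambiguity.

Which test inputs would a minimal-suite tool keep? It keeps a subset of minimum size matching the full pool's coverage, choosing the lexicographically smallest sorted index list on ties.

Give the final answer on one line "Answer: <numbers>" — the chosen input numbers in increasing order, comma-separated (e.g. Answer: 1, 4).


run #1 (k=0, t=6) runs B1->F, B2->F, B3->T, B3->T, B3->T, B3->T, B3->T, B3->F, B4->F, B6->E, B5->F, B9->S, B8->T; records B1=F, B2=F, B3=T, B3=F, B4=F, B5=F, B6=E, B8=T, B9=S
run #2 (k=0, t=11) runs B1->F, B2->F, B3->T, B3->T, B3->T, B3->T, B3->T, B3->T, B3->T, B3->T, B3->T, B3->T, B3->F, B4->F, ...; records B1=F, B2=F, B3=T, B3=F, B4=F, B5=T, B6=S, B7=F
run #3 (k=1, t=11) runs B1->F, B2->F, B3->T, B3->T, B3->T, B3->T, B3->T, B3->T, B3->T, B3->T, B3->T, B3->T, B3->F, B4->T; records B1=F, B2=F, B3=T, B3=F, B4=T
run #4 (k=0, t=13) runs B1->F, B2->F, B3->T, B3->T, B3->T, B3->T, B3->T, B3->T, B3->T, B3->T, B3->T, B3->T, B3->T, B3->T, ...; records B1=F, B2=F, B3=T, B3=F, B4=F, B5=F, B6=E, B8=T, B9=S
run #5 (k=6, t=6) runs B1->T, B2->T, B3->T, B3->T, B3->T, B3->T, B3->T, B3->T, B3->T, B3->T, B3->T, B3->F, B4->T; records B1=T, B2=T, B3=T, B3=F, B4=T
run #6 (k=6, t=13) runs B1->T, B2->T, B3->T, B3->T, B3->T, B3->T, B3->T, B3->T, B3->T, B3->T, B3->T, B3->T, B3->T, B3->T, ...; records B1=T, B2=T, B3=T, B3=F, B4=T
run #7 (k=1, t=3) runs B1->F, B2->F, B3->T, B3->T, B3->F, B4->T; records B1=F, B2=F, B3=T, B3=F, B4=T
run #8 (k=5, t=4) runs B1->F, B2->F, B3->T, B3->T, B3->T, B3->F, B4->T; records B1=F, B2=F, B3=T, B3=F, B4=T
together the pool reaches 15 outcomes: B1=T, B1=F, B2=T, B2=F, B3=T, B3=F, B4=T, B4=F, B5=T, B5=F, B6=S, B6=E, B7=F, B8=T, B9=S
checked all size-1 subsets: none covers 15 outcomes (max 9/15)
checked all size-2 subsets: none covers 15 outcomes (max 12/15)
the canonical winner is {1, 2, 5}: size 3, full 15-outcome coverage, earliest index list among size-3 covers
Answer: 1, 2, 5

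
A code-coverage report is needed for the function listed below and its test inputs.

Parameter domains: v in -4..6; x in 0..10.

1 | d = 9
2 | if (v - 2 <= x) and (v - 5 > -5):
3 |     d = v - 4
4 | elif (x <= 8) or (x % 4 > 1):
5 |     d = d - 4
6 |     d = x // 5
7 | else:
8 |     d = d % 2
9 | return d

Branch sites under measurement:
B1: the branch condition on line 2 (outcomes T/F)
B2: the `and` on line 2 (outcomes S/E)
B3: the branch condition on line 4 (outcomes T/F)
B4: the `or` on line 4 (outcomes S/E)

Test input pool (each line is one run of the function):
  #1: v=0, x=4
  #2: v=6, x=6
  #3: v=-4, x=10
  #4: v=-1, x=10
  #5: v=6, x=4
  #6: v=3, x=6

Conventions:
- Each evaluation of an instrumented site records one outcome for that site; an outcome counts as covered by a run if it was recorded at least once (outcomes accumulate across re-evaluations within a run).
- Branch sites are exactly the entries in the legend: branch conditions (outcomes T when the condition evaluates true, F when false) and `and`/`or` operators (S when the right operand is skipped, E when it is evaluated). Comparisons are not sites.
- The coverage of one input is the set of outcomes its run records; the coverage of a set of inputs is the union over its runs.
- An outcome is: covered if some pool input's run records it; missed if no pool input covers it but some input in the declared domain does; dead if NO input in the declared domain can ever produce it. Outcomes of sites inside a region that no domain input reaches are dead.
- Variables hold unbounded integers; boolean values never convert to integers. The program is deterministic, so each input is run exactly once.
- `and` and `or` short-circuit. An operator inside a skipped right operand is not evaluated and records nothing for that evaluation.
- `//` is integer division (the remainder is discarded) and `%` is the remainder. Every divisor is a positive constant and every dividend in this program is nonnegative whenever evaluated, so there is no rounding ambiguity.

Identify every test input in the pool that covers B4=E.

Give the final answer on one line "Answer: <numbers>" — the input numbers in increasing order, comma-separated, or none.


input #1 (v=0, x=4): does not record B4=E
input #2 (v=6, x=6): does not record B4=E
input #3 (v=-4, x=10): records B4=E
input #4 (v=-1, x=10): records B4=E
input #5 (v=6, x=4): does not record B4=E
input #6 (v=3, x=6): does not record B4=E
Answer: 3, 4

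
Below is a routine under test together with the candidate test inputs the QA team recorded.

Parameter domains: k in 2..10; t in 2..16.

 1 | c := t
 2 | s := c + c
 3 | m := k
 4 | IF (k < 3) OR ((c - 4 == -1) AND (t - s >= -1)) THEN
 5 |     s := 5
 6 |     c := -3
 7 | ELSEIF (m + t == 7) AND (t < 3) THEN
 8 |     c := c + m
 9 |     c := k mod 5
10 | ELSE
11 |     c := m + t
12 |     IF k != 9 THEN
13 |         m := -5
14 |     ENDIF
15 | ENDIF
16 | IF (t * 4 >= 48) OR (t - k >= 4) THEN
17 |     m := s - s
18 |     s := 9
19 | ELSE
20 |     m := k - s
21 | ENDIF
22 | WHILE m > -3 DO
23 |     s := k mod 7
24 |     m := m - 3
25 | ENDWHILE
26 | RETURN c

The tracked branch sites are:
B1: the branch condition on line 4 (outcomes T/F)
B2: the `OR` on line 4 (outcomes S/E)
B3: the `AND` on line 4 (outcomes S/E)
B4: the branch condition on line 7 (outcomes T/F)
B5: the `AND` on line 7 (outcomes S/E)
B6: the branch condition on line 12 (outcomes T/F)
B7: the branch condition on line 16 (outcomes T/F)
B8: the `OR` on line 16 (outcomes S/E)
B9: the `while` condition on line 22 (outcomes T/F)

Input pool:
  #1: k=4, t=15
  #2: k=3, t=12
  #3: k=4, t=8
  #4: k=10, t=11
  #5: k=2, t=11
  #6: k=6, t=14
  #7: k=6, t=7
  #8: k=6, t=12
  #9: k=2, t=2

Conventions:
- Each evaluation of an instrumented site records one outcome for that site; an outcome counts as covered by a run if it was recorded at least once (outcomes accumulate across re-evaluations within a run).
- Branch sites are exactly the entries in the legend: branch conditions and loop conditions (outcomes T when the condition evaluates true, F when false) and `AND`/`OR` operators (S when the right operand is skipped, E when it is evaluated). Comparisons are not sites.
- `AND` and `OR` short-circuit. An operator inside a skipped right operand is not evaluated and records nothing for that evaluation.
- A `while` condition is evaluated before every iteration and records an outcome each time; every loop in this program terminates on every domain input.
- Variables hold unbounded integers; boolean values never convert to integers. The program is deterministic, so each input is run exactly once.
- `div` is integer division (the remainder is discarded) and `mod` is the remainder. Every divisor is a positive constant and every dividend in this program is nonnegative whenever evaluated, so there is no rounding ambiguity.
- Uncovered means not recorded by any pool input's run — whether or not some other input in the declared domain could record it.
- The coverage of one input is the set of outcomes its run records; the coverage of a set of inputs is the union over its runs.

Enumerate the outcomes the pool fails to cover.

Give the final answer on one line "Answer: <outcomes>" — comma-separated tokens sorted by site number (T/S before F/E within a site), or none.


test 1 (k=4, t=15) fires B2->E, B3->S, B1->F, B5->S, B4->F, B6->T, B8->S, B7->T, B9->T, B9->F; hits B1=F, B2=E, B3=S, B4=F, B5=S, B6=T, B7=T, B8=S, B9=T, B9=F
test 2 (k=3, t=12) fires B2->E, B3->S, B1->F, B5->S, B4->F, B6->T, B8->S, B7->T, B9->T, B9->F; hits B1=F, B2=E, B3=S, B4=F, B5=S, B6=T, B7=T, B8=S, B9=T, B9=F
test 3 (k=4, t=8) fires B2->E, B3->S, B1->F, B5->S, B4->F, B6->T, B8->E, B7->T, B9->T, B9->F; hits B1=F, B2=E, B3=S, B4=F, B5=S, B6=T, B7=T, B8=E, B9=T, B9=F
test 4 (k=10, t=11) fires B2->E, B3->S, B1->F, B5->S, B4->F, B6->T, B8->E, B7->F, B9->F; hits B1=F, B2=E, B3=S, B4=F, B5=S, B6=T, B7=F, B8=E, B9=F
test 5 (k=2, t=11) fires B2->S, B1->T, B8->E, B7->T, B9->T, B9->F; hits B1=T, B2=S, B7=T, B8=E, B9=T, B9=F
test 6 (k=6, t=14) fires B2->E, B3->S, B1->F, B5->S, B4->F, B6->T, B8->S, B7->T, B9->T, B9->F; hits B1=F, B2=E, B3=S, B4=F, B5=S, B6=T, B7=T, B8=S, B9=T, B9=F
test 7 (k=6, t=7) fires B2->E, B3->S, B1->F, B5->S, B4->F, B6->T, B8->E, B7->F, B9->F; hits B1=F, B2=E, B3=S, B4=F, B5=S, B6=T, B7=F, B8=E, B9=F
test 8 (k=6, t=12) fires B2->E, B3->S, B1->F, B5->S, B4->F, B6->T, B8->S, B7->T, B9->T, B9->F; hits B1=F, B2=E, B3=S, B4=F, B5=S, B6=T, B7=T, B8=S, B9=T, B9=F
test 9 (k=2, t=2) fires B2->S, B1->T, B8->E, B7->F, B9->F; hits B1=T, B2=S, B7=F, B8=E, B9=F
union over the pool: B1=T, B1=F, B2=S, B2=E, B3=S, B4=F, B5=S, B6=T, B7=T, B7=F, B8=S, B8=E, B9=T, B9=F
uncovered (4 of 18): B3=E, B4=T, B5=E, B6=F
Answer: B3=E, B4=T, B5=E, B6=F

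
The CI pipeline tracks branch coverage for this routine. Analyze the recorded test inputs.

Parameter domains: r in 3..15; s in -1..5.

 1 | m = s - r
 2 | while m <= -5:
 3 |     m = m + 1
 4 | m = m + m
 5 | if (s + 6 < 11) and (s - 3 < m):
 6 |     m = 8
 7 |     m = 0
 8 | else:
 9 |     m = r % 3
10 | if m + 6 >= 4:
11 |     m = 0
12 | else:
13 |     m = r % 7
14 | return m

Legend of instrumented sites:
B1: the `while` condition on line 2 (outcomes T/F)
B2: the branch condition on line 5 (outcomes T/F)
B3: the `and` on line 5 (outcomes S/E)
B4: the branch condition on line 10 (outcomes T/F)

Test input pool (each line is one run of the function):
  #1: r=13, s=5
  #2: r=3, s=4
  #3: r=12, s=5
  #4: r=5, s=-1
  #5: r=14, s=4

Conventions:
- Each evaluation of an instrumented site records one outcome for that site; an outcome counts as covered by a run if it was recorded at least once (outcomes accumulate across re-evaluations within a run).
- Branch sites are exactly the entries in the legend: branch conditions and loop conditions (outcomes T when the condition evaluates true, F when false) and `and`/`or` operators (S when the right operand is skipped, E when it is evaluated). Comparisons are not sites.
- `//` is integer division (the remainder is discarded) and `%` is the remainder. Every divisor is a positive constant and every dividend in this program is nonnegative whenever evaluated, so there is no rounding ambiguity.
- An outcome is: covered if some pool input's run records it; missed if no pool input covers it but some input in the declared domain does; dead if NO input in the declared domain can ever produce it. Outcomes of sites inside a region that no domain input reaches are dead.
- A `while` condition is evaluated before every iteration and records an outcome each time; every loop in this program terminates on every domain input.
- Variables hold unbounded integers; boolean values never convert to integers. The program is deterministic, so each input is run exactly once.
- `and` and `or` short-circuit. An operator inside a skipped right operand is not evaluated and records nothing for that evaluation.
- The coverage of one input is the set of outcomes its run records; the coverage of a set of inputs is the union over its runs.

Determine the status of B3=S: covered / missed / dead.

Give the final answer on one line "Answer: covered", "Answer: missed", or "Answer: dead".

B3=S is recorded by pool input(s) 1, 3 -> covered

Answer: covered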